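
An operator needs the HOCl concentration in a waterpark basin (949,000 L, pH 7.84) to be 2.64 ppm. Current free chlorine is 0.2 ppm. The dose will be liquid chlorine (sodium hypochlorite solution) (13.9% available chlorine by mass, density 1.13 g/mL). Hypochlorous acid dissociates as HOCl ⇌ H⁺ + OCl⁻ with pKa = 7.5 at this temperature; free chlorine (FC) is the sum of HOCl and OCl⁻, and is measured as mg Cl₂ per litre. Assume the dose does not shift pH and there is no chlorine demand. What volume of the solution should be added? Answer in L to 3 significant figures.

[OCl⁻]/[HOCl] = 10^(pH − pKa) = 10^(7.84 − 7.5) = 2.188; fraction as HOCl = 1/(1 + 2.188) = 0.3137.
Free chlorine required for 2.64 ppm HOCl: 2.64 / 0.3137 = 8.416 ppm.
FC to add: 8.416 − 0.2 = 8.216 mg/L as Cl₂.
Cl₂ equivalent: 8.216 mg/L × 949,000 L = 7797 g.
Product at 13.9% available Cl: 7797 / 0.139 = 56,090 g.
Volume: 56,090 g ÷ 1.13 g/mL = 49,640 mL.

49.6 L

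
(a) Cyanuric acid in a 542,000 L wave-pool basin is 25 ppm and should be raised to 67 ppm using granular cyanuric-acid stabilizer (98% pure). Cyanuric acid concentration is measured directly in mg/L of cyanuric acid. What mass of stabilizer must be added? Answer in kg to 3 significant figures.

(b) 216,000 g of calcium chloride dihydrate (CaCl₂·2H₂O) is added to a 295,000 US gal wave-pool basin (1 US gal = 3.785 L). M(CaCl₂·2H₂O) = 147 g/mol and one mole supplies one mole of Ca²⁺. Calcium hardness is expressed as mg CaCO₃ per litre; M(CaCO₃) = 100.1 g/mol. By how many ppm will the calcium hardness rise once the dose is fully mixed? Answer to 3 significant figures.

(a) CYA to add: (67 − 25) = 42 mg/L × 542,000 L = 22,760 g cyanuric acid.
(a) At 98% purity: 22,760 / 0.98 = 23,230 g product.

(b) Volume: 295,000 US gal × 3.785 L/gal = 1,116,575 L.
(b) Moles of Ca²⁺: 216,000 g ÷ 147 g/mol = 1469 mol.
(b) As CaCO₃: 1469 mol × 100.1 g/mol = 147,100 g.
(b) Rise: 147,100 g / 1,116,575 L × 1000 = 131.7 mg/L.

(a) 23.2 kg; (b) 132 ppm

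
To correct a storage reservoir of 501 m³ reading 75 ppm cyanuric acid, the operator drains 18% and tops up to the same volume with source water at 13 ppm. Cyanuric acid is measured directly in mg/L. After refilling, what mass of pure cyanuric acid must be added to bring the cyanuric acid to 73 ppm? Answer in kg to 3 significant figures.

Volume: 501 m³ = 501,000 L.
After draining 18% and refilling: 75 × 0.82 + 13 × 0.18 = 63.84 ppm.
Deficit to target: 73 − 63.84 = 9.16 mg/L.
Mass: 9.16 mg/L × 501,000 L = 4589 g cyanuric acid.

4.59 kg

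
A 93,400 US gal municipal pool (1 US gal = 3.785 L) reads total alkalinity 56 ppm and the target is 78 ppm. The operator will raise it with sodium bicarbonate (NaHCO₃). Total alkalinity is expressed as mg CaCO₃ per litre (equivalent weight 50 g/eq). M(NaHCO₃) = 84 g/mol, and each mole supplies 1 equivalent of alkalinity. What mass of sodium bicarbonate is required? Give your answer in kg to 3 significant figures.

13.1 kg

Volume: 93,400 US gal × 3.785 L/gal = 353,519 L.
Alkalinity to add: (78 − 56) = 22 mg/L as CaCO₃ × 353,519 L = 7777 g as CaCO₃.
Equivalents: 7777 g ÷ 50 g/eq = 155.5 eq.
NaHCO₃ supplies 1 eq per mole → 155.5 mol.
Mass: 155.5 mol × 84 g/mol = 13,070 g.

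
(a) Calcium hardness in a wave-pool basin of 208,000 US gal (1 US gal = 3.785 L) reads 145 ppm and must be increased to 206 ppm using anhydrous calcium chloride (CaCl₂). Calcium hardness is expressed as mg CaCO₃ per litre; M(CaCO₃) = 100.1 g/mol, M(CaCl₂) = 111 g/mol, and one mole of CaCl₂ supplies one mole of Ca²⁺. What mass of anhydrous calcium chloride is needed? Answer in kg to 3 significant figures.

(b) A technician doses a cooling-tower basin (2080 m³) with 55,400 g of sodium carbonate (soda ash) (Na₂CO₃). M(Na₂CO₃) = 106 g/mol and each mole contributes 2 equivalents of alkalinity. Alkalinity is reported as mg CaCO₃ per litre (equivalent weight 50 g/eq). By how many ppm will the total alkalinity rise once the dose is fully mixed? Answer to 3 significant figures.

(a) 53.3 kg; (b) 25.1 ppm

(a) Volume: 208,000 US gal × 3.785 L/gal = 787,280 L.
(a) Hardness to add: (206 − 145) = 61 mg/L as CaCO₃ × 787,280 L = 48,020 g as CaCO₃.
(a) Moles of Ca²⁺ (1 mol Ca²⁺ ≡ 1 mol CaCO₃): 48,020 / 100.1 g/mol = 479.8 mol.
(a) Mass of CaCl₂: 479.8 × 111 = 53,250 g.

(b) Volume: 2080 m³ = 2,080,000 L.
(b) Moles of Na₂CO₃: 55,400 g ÷ 106 g/mol = 522.6 mol → 1045 eq of alkalinity.
(b) As CaCO₃: 1045 eq × 50 g/eq = 52,260 g.
(b) Rise: 52,260 g / 2,080,000 L × 1000 = 25.13 mg/L.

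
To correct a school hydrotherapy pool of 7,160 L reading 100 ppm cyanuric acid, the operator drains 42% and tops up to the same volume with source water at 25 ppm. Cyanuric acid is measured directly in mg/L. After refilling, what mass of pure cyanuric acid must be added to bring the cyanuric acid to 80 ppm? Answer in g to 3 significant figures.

After draining 42% and refilling: 100 × 0.58 + 25 × 0.42 = 68.5 ppm.
Deficit to target: 80 − 68.5 = 11.5 mg/L.
Mass: 11.5 mg/L × 7,160 L = 82.34 g cyanuric acid.

82.3 g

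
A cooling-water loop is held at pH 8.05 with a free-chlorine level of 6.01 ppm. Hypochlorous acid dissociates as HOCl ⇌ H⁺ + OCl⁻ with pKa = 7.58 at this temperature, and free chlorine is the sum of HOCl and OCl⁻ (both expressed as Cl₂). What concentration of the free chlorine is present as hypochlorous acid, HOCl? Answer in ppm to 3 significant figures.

[OCl⁻]/[HOCl] = 10^(pH − pKa) = 10^(8.05 − 7.58) = 10^0.47 = 2.951.
Fraction as HOCl = 1 / (1 + 2.951) = 0.2531.
HOCl = 0.2531 × 6.01 ppm = 1.521 ppm.

1.52 ppm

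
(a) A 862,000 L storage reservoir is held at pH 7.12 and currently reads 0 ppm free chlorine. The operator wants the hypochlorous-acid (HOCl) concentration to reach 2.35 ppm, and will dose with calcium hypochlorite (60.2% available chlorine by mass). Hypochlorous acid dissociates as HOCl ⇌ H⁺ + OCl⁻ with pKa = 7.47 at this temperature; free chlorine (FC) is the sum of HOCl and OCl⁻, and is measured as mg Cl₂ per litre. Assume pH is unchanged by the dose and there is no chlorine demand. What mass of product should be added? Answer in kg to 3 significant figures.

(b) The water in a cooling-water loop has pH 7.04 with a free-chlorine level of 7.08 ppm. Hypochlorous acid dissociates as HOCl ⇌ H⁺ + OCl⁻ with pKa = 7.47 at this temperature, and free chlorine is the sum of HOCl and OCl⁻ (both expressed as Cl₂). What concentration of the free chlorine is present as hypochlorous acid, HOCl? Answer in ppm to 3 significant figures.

(a) [OCl⁻]/[HOCl] = 10^(pH − pKa) = 10^(7.12 − 7.47) = 0.4467; fraction as HOCl = 1/(1 + 0.4467) = 0.6912.
(a) Free chlorine required for 2.35 ppm HOCl: 2.35 / 0.6912 = 3.4 ppm.
(a) FC to add: 3.4 − 0 = 3.4 mg/L as Cl₂.
(a) Cl₂ equivalent: 3.4 mg/L × 862,000 L = 2931 g.
(a) Product at 60.2% available Cl: 2931 / 0.602 = 4868 g.

(b) [OCl⁻]/[HOCl] = 10^(pH − pKa) = 10^(7.04 − 7.47) = 10^-0.43 = 0.3715.
(b) Fraction as HOCl = 1 / (1 + 0.3715) = 0.7291.
(b) HOCl = 0.7291 × 7.08 ppm = 5.162 ppm.

(a) 4.87 kg; (b) 5.16 ppm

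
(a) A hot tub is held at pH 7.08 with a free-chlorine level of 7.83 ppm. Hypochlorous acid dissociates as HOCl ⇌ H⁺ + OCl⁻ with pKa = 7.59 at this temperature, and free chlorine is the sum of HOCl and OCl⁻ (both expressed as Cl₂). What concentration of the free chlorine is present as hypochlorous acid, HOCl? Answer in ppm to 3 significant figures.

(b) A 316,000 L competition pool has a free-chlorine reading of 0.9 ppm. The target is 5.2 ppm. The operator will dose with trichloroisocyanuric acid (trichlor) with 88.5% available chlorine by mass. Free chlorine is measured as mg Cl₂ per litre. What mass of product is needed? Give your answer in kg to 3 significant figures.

(a) 5.98 ppm; (b) 1.54 kg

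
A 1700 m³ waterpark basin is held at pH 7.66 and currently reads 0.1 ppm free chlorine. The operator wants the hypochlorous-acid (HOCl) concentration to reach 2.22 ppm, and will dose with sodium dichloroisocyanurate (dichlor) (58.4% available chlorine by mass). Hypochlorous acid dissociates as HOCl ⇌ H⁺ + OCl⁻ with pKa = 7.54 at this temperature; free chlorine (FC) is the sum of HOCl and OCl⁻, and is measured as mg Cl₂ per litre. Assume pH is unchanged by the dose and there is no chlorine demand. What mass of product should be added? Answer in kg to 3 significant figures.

14.7 kg

Volume: 1700 m³ = 1,700,000 L.
[OCl⁻]/[HOCl] = 10^(pH − pKa) = 10^(7.66 − 7.54) = 1.318; fraction as HOCl = 1/(1 + 1.318) = 0.4314.
Free chlorine required for 2.22 ppm HOCl: 2.22 / 0.4314 = 5.147 ppm.
FC to add: 5.147 − 0.1 = 5.047 mg/L as Cl₂.
Cl₂ equivalent: 5.047 mg/L × 1,700,000 L = 8579 g.
Product at 58.4% available Cl: 8579 / 0.584 = 14,690 g.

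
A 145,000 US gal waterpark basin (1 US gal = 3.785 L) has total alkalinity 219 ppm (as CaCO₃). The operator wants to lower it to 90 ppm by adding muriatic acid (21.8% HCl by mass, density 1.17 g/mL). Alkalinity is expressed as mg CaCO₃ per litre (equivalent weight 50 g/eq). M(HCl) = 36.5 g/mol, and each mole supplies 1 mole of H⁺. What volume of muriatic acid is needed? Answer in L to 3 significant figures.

203 L

Volume: 145,000 US gal × 3.785 L/gal = 548,825 L.
Alkalinity to neutralize: (219 − 90) = 129 mg/L as CaCO₃ × 548,825 L = 70,800 g as CaCO₃.
Equivalents of H⁺ required: 70,800 ÷ 50 g/eq = 1416 eq = 1416 mol HCl.
Mass of HCl: 1416 × 36.5 = 51,680 g.
Mass of 21.8% solution: 51,680 / 0.218 = 237,100 g.
Volume: 237,100 g ÷ 1.17 g/mL = 202,600 mL.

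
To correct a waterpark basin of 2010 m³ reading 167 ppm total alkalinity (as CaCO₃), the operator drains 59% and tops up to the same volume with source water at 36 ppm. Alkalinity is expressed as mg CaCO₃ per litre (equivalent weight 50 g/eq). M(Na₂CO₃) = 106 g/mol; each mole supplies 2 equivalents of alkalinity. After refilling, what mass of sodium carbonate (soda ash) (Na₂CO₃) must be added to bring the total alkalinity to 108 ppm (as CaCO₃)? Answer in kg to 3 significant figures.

39.0 kg

Volume: 2010 m³ = 2,010,000 L.
After draining 59% and refilling: 167 × 0.41 + 36 × 0.59 = 89.71 ppm.
Deficit to target: 108 − 89.71 = 18.29 mg/L.
As CaCO₃: 18.29 mg/L × 2,010,000 L = 36,760 g; ÷ 50 g/eq ÷ 2 = 367.6 mol Na₂CO₃.
Mass: 367.6 × 106 = 38,970 g.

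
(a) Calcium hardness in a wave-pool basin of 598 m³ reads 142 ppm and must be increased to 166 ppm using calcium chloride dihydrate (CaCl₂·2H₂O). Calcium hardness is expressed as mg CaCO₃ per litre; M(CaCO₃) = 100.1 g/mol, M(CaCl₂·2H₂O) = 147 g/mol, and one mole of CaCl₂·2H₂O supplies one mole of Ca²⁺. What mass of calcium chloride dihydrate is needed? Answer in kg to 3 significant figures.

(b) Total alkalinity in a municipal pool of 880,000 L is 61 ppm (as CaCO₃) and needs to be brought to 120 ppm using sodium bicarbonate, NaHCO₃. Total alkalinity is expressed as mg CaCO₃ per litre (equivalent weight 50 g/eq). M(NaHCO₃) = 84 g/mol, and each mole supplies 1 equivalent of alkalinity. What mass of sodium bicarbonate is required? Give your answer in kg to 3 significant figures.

(a) Volume: 598 m³ = 598,000 L.
(a) Hardness to add: (166 − 142) = 24 mg/L as CaCO₃ × 598,000 L = 14,350 g as CaCO₃.
(a) Moles of Ca²⁺ (1 mol Ca²⁺ ≡ 1 mol CaCO₃): 14,350 / 100.1 g/mol = 143.4 mol.
(a) Mass of CaCl₂·2H₂O: 143.4 × 147 = 21,080 g.

(b) Alkalinity to add: (120 − 61) = 59 mg/L as CaCO₃ × 880,000 L = 51,920 g as CaCO₃.
(b) Equivalents: 51,920 g ÷ 50 g/eq = 1038 eq.
(b) NaHCO₃ supplies 1 eq per mole → 1038 mol.
(b) Mass: 1038 mol × 84 g/mol = 87,230 g.

(a) 21.1 kg; (b) 87.2 kg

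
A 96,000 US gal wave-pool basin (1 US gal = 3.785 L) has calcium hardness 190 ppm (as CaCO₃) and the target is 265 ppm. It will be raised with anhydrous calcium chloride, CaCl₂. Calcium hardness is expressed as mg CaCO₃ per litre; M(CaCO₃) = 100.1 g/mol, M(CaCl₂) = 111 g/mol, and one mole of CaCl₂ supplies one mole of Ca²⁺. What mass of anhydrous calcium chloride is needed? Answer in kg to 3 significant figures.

Volume: 96,000 US gal × 3.785 L/gal = 363,360 L.
Hardness to add: (265 − 190) = 75 mg/L as CaCO₃ × 363,360 L = 27,250 g as CaCO₃.
Moles of Ca²⁺ (1 mol Ca²⁺ ≡ 1 mol CaCO₃): 27,250 / 100.1 g/mol = 272.2 mol.
Mass of CaCl₂: 272.2 × 111 = 30,220 g.

30.2 kg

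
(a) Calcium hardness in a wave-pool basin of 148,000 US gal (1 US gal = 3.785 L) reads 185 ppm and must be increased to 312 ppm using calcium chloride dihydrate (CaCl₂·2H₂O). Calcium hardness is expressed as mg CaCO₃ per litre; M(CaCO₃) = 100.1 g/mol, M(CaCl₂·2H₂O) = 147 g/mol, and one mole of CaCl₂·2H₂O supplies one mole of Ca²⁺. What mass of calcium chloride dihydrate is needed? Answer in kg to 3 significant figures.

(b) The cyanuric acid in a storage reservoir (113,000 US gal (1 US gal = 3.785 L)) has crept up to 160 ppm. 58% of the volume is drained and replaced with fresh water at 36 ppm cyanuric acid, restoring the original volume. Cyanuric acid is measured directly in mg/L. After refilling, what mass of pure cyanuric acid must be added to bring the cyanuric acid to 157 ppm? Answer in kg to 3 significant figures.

(a) 104 kg; (b) 29.5 kg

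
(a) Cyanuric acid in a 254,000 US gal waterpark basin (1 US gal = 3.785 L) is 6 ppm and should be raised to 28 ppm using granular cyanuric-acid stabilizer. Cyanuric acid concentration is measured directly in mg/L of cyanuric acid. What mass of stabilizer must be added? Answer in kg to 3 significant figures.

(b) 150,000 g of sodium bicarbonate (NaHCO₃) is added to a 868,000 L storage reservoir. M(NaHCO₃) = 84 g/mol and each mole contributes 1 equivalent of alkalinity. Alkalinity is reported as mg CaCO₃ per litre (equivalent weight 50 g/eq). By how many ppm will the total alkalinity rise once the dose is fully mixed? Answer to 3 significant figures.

(a) Volume: 254,000 US gal × 3.785 L/gal = 961,390 L.
(a) CYA to add: (28 − 6) = 22 mg/L × 961,390 L = 21,150 g cyanuric acid.

(b) Moles of NaHCO₃: 150,000 g ÷ 84 g/mol = 1786 mol → 1786 eq of alkalinity.
(b) As CaCO₃: 1786 eq × 50 g/eq = 89,290 g.
(b) Rise: 89,290 g / 868,000 L × 1000 = 102.9 mg/L.

(a) 21.2 kg; (b) 103 ppm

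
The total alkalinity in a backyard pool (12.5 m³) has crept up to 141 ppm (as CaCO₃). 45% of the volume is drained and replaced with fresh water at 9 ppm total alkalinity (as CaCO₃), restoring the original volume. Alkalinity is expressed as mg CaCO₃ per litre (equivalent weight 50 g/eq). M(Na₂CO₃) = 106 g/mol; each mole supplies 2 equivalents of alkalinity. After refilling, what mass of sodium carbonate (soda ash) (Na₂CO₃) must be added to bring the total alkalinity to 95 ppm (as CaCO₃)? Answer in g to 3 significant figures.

Volume: 12.5 m³ = 12,500 L.
After draining 45% and refilling: 141 × 0.55 + 9 × 0.45 = 81.6 ppm.
Deficit to target: 95 − 81.6 = 13.4 mg/L.
As CaCO₃: 13.4 mg/L × 12,500 L = 167.5 g; ÷ 50 g/eq ÷ 2 = 1.675 mol Na₂CO₃.
Mass: 1.675 × 106 = 177.5 g.

178 g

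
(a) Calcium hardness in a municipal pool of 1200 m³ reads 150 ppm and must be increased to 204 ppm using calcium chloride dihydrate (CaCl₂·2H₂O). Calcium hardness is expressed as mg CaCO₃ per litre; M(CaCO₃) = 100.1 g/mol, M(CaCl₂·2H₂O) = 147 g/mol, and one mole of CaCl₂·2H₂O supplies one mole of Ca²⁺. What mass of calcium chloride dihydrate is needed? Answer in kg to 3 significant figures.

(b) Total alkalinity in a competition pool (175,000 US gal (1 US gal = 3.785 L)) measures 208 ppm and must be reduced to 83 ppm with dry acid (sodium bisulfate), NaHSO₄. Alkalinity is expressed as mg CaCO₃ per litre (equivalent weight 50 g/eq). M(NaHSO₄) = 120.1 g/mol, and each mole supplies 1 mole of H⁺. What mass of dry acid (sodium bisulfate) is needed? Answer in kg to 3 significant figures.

(a) Volume: 1200 m³ = 1,200,000 L.
(a) Hardness to add: (204 − 150) = 54 mg/L as CaCO₃ × 1,200,000 L = 64,800 g as CaCO₃.
(a) Moles of Ca²⁺ (1 mol Ca²⁺ ≡ 1 mol CaCO₃): 64,800 / 100.1 g/mol = 647.4 mol.
(a) Mass of CaCl₂·2H₂O: 647.4 × 147 = 95,160 g.

(b) Volume: 175,000 US gal × 3.785 L/gal = 662,375 L.
(b) Alkalinity to neutralize: (208 − 83) = 125 mg/L as CaCO₃ × 662,375 L = 82,800 g as CaCO₃.
(b) Equivalents of H⁺ required: 82,800 ÷ 50 g/eq = 1656 eq = 1656 mol NaHSO₄.
(b) Mass of NaHSO₄: 1656 × 120.1 = 198,900 g.

(a) 95.2 kg; (b) 199 kg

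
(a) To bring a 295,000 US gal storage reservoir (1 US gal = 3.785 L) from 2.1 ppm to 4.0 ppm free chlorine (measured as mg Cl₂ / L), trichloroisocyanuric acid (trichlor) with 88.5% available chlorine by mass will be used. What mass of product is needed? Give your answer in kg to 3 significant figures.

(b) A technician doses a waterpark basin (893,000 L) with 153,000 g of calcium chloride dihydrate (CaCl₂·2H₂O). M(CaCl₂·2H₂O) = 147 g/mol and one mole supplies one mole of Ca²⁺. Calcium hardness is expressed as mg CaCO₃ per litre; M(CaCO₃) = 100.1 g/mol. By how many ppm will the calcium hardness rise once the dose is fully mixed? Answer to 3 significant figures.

(a) Volume: 295,000 US gal × 3.785 L/gal = 1,116,575 L.
(a) Chlorine deficit: 4.0 − 2.1 = 1.9 ppm = 1.9 mg/L as Cl₂.
(a) Cl₂ equivalent needed: 1.9 mg/L × 1,116,575 L = 2,121,000 mg = 2121 g.
(a) Product at 88.5% available chlorine: 2121 / 0.885 = 2397 g.

(b) Moles of Ca²⁺: 153,000 g ÷ 147 g/mol = 1041 mol.
(b) As CaCO₃: 1041 mol × 100.1 g/mol = 104,200 g.
(b) Rise: 104,200 g / 893,000 L × 1000 = 116.7 mg/L.

(a) 2.40 kg; (b) 117 ppm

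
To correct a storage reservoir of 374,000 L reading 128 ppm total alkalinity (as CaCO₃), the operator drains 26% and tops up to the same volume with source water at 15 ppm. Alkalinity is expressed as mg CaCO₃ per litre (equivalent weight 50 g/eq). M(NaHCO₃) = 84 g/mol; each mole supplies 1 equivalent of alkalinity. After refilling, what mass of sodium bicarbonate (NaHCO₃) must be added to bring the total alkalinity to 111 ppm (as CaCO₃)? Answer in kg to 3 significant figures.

After draining 26% and refilling: 128 × 0.74 + 15 × 0.26 = 98.62 ppm.
Deficit to target: 111 − 98.62 = 12.38 mg/L.
As CaCO₃: 12.38 mg/L × 374,000 L = 4630 g; ÷ 50 g/eq ÷ 1 = 92.6 mol NaHCO₃.
Mass: 92.6 × 84 = 7779 g.

7.78 kg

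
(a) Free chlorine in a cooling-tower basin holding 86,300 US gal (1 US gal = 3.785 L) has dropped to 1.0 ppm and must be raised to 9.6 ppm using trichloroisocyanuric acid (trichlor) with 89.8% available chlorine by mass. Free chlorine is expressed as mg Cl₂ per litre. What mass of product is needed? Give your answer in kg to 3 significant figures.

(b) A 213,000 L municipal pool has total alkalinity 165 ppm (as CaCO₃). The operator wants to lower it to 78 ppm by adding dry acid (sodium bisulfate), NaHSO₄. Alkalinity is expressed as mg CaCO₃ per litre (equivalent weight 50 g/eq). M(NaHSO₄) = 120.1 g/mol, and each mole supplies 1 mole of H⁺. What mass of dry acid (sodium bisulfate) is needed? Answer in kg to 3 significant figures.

(a) Volume: 86,300 US gal × 3.785 L/gal = 326,646 L.
(a) Chlorine deficit: 9.6 − 1.0 = 8.6 ppm = 8.6 mg/L as Cl₂.
(a) Cl₂ equivalent needed: 8.6 mg/L × 326,646 L = 2,809,000 mg = 2809 g.
(a) Product at 89.8% available chlorine: 2809 / 0.898 = 3128 g.

(b) Alkalinity to neutralize: (165 − 78) = 87 mg/L as CaCO₃ × 213,000 L = 18,530 g as CaCO₃.
(b) Equivalents of H⁺ required: 18,530 ÷ 50 g/eq = 370.6 eq = 370.6 mol NaHSO₄.
(b) Mass of NaHSO₄: 370.6 × 120.1 = 44,510 g.

(a) 3.13 kg; (b) 44.5 kg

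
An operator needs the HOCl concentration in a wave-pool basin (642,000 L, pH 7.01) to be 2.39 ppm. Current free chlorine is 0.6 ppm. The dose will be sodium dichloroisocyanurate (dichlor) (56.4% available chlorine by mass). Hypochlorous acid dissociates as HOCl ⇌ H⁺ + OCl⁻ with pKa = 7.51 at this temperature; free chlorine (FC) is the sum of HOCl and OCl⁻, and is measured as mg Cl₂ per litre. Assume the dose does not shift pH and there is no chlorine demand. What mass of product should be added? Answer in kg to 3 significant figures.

2.90 kg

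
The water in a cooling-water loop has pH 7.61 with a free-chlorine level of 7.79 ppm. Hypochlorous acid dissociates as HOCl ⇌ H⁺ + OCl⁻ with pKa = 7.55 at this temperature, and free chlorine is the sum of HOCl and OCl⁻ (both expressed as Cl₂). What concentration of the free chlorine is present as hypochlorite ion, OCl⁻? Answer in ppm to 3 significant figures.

[OCl⁻]/[HOCl] = 10^(pH − pKa) = 10^(7.61 − 7.55) = 10^0.06 = 1.148.
Fraction as HOCl = 1 / (1 + 1.148) = 0.4655.
OCl⁻ = (1 − 0.4655) × 7.79 ppm = 4.164 ppm.

4.16 ppm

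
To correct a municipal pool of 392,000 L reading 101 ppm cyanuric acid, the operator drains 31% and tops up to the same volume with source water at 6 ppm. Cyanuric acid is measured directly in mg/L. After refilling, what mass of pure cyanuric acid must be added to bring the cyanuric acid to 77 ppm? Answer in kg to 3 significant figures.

After draining 31% and refilling: 101 × 0.69 + 6 × 0.31 = 71.55 ppm.
Deficit to target: 77 − 71.55 = 5.45 mg/L.
Mass: 5.45 mg/L × 392,000 L = 2136 g cyanuric acid.

2.14 kg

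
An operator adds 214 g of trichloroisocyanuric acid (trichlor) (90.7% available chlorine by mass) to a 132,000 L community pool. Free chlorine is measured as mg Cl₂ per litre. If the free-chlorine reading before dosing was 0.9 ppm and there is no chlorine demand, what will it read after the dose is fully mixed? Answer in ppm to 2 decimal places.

2.37 ppm

Available chlorine delivered: 214 g × 0.907 = 194.1 g as Cl₂.
Concentration rise: 194.1 g / 132,000 L = 1.47 mg/L = 1.47 ppm.
Final FC: 0.9 + 1.47 = 2.37 ppm.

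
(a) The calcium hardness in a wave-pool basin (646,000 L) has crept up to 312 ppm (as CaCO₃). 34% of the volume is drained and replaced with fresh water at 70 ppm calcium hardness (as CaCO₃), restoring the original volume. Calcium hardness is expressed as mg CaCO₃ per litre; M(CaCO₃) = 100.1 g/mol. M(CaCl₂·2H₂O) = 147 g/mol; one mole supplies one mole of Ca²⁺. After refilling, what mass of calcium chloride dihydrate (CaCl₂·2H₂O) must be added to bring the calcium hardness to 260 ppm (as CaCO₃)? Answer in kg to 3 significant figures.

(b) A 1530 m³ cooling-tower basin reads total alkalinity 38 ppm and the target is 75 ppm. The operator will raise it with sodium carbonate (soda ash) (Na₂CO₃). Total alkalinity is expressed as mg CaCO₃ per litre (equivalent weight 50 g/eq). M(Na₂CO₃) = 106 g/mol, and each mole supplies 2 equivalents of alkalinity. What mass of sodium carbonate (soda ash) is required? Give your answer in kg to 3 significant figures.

(a) After draining 34% and refilling: 312 × 0.66 + 70 × 0.34 = 229.72 ppm.
(a) Deficit to target: 260 − 229.72 = 30.28 mg/L.
(a) As CaCO₃: 30.28 mg/L × 646,000 L = 19,560 g; ÷ 100.1 = 195.4 mol Ca²⁺.
(a) Mass: 195.4 × 147 = 28,730 g.

(b) Volume: 1530 m³ = 1,530,000 L.
(b) Alkalinity to add: (75 − 38) = 37 mg/L as CaCO₃ × 1,530,000 L = 56,610 g as CaCO₃.
(b) Equivalents: 56,610 g ÷ 50 g/eq = 1132 eq.
(b) Each mole of Na₂CO₃ supplies 2 eq, so 1132 / 2 = 566.1 mol.
(b) Mass: 566.1 mol × 106 g/mol = 60,010 g.

(a) 28.7 kg; (b) 60.0 kg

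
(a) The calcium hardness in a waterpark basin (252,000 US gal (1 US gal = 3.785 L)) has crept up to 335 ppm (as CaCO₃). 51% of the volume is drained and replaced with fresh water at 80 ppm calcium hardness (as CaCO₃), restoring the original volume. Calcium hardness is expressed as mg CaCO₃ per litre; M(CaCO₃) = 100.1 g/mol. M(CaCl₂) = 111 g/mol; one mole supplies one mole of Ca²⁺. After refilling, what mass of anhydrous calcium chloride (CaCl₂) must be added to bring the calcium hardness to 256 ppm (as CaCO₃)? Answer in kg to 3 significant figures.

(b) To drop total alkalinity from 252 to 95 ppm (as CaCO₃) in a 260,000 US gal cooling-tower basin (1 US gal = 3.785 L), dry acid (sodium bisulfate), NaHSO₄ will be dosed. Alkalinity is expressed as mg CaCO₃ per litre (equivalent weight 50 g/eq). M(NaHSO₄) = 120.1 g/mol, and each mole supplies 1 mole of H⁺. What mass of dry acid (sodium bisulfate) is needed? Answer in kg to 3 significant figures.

(a) Volume: 252,000 US gal × 3.785 L/gal = 953,820 L.
(a) After draining 51% and refilling: 335 × 0.49 + 80 × 0.51 = 204.95 ppm.
(a) Deficit to target: 256 − 204.95 = 51.05 mg/L.
(a) As CaCO₃: 51.05 mg/L × 953,820 L = 48,690 g; ÷ 100.1 = 486.4 mol Ca²⁺.
(a) Mass: 486.4 × 111 = 53,990 g.

(b) Volume: 260,000 US gal × 3.785 L/gal = 984,100 L.
(b) Alkalinity to neutralize: (252 − 95) = 157 mg/L as CaCO₃ × 984,100 L = 154,500 g as CaCO₃.
(b) Equivalents of H⁺ required: 154,500 ÷ 50 g/eq = 3090 eq = 3090 mol NaHSO₄.
(b) Mass of NaHSO₄: 3090 × 120.1 = 371,100 g.

(a) 54.0 kg; (b) 371 kg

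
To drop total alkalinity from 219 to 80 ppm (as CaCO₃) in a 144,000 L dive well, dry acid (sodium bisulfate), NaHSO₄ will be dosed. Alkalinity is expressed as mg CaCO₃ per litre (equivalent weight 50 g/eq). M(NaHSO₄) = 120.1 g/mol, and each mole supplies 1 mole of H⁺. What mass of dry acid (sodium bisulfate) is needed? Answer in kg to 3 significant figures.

48.1 kg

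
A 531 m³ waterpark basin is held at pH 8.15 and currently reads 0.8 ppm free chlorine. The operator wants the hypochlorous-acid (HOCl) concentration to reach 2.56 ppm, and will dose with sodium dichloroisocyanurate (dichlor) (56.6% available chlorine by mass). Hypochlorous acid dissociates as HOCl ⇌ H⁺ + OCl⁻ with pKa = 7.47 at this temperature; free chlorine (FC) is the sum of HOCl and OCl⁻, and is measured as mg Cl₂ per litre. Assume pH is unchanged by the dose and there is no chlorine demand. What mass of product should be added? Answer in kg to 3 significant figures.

Volume: 531 m³ = 531,000 L.
[OCl⁻]/[HOCl] = 10^(pH − pKa) = 10^(8.15 − 7.47) = 4.786; fraction as HOCl = 1/(1 + 4.786) = 0.1728.
Free chlorine required for 2.56 ppm HOCl: 2.56 / 0.1728 = 14.81 ppm.
FC to add: 14.81 − 0.8 = 14.01 mg/L as Cl₂.
Cl₂ equivalent: 14.01 mg/L × 531,000 L = 7441 g.
Product at 56.6% available Cl: 7441 / 0.566 = 13,150 g.

13.1 kg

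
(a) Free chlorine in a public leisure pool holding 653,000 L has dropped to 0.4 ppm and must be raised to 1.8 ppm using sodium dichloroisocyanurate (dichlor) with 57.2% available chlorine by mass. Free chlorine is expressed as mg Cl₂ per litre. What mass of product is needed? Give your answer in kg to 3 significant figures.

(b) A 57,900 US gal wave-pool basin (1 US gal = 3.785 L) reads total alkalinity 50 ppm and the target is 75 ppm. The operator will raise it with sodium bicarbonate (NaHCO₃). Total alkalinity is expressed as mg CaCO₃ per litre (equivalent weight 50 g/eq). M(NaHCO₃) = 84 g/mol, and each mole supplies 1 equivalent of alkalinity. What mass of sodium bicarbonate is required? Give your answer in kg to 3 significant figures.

(a) Chlorine deficit: 1.8 − 0.4 = 1.4 ppm = 1.4 mg/L as Cl₂.
(a) Cl₂ equivalent needed: 1.4 mg/L × 653,000 L = 914,200 mg = 914.2 g.
(a) Product at 57.2% available chlorine: 914.2 / 0.572 = 1598 g.

(b) Volume: 57,900 US gal × 3.785 L/gal = 219,152 L.
(b) Alkalinity to add: (75 − 50) = 25 mg/L as CaCO₃ × 219,152 L = 5479 g as CaCO₃.
(b) Equivalents: 5479 g ÷ 50 g/eq = 109.6 eq.
(b) NaHCO₃ supplies 1 eq per mole → 109.6 mol.
(b) Mass: 109.6 mol × 84 g/mol = 9204 g.

(a) 1.60 kg; (b) 9.20 kg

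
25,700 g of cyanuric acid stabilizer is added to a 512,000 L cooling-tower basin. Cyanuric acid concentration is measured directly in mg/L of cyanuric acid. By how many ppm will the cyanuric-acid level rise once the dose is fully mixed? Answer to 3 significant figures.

Rise: 25,700 g / 512,000 L × 1000 = 50.2 mg/L.

50.2 ppm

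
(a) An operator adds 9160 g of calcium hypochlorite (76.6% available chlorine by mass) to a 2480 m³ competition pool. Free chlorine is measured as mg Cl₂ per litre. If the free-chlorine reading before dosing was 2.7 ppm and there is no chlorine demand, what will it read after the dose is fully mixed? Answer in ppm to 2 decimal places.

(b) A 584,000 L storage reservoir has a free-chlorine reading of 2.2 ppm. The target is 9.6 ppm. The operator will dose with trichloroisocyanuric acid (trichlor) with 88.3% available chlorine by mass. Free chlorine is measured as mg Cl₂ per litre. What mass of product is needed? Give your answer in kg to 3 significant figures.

(a) 5.53 ppm; (b) 4.89 kg

(a) Volume: 2480 m³ = 2,480,000 L.
(a) Available chlorine delivered: 9160 g × 0.766 = 7017 g as Cl₂.
(a) Concentration rise: 7017 g / 2,480,000 L = 2.829 mg/L = 2.83 ppm.
(a) Final FC: 2.7 + 2.83 = 5.53 ppm.

(b) Chlorine deficit: 9.6 − 2.2 = 7.4 ppm = 7.4 mg/L as Cl₂.
(b) Cl₂ equivalent needed: 7.4 mg/L × 584,000 L = 4,322,000 mg = 4322 g.
(b) Product at 88.3% available chlorine: 4322 / 0.883 = 4894 g.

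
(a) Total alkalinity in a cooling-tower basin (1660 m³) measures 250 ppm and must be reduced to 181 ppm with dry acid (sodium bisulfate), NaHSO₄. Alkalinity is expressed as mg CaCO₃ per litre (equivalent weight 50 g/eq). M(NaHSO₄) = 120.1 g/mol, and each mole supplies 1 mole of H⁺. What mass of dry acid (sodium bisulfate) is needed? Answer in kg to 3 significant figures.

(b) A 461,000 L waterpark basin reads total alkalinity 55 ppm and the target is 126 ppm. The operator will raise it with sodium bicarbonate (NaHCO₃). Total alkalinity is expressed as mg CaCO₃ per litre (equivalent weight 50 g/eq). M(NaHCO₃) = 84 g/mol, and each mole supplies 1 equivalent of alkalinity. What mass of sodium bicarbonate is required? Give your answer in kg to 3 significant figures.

(a) Volume: 1660 m³ = 1,660,000 L.
(a) Alkalinity to neutralize: (250 − 181) = 69 mg/L as CaCO₃ × 1,660,000 L = 114,500 g as CaCO₃.
(a) Equivalents of H⁺ required: 114,500 ÷ 50 g/eq = 2291 eq = 2291 mol NaHSO₄.
(a) Mass of NaHSO₄: 2291 × 120.1 = 275,100 g.

(b) Alkalinity to add: (126 − 55) = 71 mg/L as CaCO₃ × 461,000 L = 32,730 g as CaCO₃.
(b) Equivalents: 32,730 g ÷ 50 g/eq = 654.6 eq.
(b) NaHCO₃ supplies 1 eq per mole → 654.6 mol.
(b) Mass: 654.6 mol × 84 g/mol = 54,990 g.

(a) 275 kg; (b) 55.0 kg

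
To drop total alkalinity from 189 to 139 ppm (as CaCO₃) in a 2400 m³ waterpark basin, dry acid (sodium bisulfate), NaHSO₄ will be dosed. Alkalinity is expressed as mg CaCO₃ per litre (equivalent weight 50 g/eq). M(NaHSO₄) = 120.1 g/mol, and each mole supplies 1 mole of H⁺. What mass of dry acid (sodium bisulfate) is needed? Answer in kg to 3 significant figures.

Volume: 2400 m³ = 2,400,000 L.
Alkalinity to neutralize: (189 − 139) = 50 mg/L as CaCO₃ × 2,400,000 L = 120,000 g as CaCO₃.
Equivalents of H⁺ required: 120,000 ÷ 50 g/eq = 2400 eq = 2400 mol NaHSO₄.
Mass of NaHSO₄: 2400 × 120.1 = 288,200 g.

288 kg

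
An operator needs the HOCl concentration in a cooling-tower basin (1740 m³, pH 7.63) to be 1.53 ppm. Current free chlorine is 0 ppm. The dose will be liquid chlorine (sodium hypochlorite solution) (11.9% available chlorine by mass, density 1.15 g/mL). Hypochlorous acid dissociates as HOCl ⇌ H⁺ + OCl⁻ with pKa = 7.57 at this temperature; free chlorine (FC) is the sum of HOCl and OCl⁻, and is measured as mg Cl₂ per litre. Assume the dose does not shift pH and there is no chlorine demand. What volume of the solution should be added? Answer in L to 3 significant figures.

Volume: 1740 m³ = 1,740,000 L.
[OCl⁻]/[HOCl] = 10^(pH − pKa) = 10^(7.63 − 7.57) = 1.148; fraction as HOCl = 1/(1 + 1.148) = 0.4655.
Free chlorine required for 1.53 ppm HOCl: 1.53 / 0.4655 = 3.287 ppm.
FC to add: 3.287 − 0 = 3.287 mg/L as Cl₂.
Cl₂ equivalent: 3.287 mg/L × 1,740,000 L = 5719 g.
Product at 11.9% available Cl: 5719 / 0.119 = 48,060 g.
Volume: 48,060 g ÷ 1.15 g/mL = 41,790 mL.

41.8 L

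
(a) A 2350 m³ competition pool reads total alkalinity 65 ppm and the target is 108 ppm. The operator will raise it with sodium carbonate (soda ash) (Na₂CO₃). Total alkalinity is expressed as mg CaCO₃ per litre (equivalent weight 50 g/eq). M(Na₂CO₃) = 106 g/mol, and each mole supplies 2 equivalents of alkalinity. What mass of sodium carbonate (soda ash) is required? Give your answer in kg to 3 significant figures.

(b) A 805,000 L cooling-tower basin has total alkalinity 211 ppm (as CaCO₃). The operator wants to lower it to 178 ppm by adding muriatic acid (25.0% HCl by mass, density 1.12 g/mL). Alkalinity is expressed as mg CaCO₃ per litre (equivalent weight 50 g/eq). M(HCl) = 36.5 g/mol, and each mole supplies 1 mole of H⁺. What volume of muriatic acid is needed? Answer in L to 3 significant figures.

(a) Volume: 2350 m³ = 2,350,000 L.
(a) Alkalinity to add: (108 − 65) = 43 mg/L as CaCO₃ × 2,350,000 L = 101,000 g as CaCO₃.
(a) Equivalents: 101,000 g ÷ 50 g/eq = 2021 eq.
(a) Each mole of Na₂CO₃ supplies 2 eq, so 2021 / 2 = 1010 mol.
(a) Mass: 1010 mol × 106 g/mol = 107,100 g.

(b) Alkalinity to neutralize: (211 − 178) = 33 mg/L as CaCO₃ × 805,000 L = 26,560 g as CaCO₃.
(b) Equivalents of H⁺ required: 26,560 ÷ 50 g/eq = 531.3 eq = 531.3 mol HCl.
(b) Mass of HCl: 531.3 × 36.5 = 19,390 g.
(b) Mass of 25.0% solution: 19,390 / 0.25 = 77,570 g.
(b) Volume: 77,570 g ÷ 1.12 g/mL = 69,260 mL.

(a) 107 kg; (b) 69.3 L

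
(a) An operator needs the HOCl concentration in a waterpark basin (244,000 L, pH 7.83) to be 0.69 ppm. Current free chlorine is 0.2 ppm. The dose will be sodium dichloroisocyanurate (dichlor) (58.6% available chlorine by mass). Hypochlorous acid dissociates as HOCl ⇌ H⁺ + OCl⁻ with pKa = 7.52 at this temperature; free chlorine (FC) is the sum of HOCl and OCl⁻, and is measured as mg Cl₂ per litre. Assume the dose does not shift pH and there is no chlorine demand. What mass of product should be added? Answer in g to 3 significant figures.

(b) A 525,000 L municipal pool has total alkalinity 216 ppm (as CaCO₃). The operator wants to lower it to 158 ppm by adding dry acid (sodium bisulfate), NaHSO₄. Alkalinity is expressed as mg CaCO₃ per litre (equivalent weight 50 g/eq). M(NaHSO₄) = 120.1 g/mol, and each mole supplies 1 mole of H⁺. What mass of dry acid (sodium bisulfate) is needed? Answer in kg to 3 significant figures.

(a) 791 g; (b) 73.1 kg

(a) [OCl⁻]/[HOCl] = 10^(pH − pKa) = 10^(7.83 − 7.52) = 2.042; fraction as HOCl = 1/(1 + 2.042) = 0.3288.
(a) Free chlorine required for 0.69 ppm HOCl: 0.69 / 0.3288 = 2.099 ppm.
(a) FC to add: 2.099 − 0.2 = 1.899 mg/L as Cl₂.
(a) Cl₂ equivalent: 1.899 mg/L × 244,000 L = 463.3 g.
(a) Product at 58.6% available Cl: 463.3 / 0.586 = 790.6 g.

(b) Alkalinity to neutralize: (216 − 158) = 58 mg/L as CaCO₃ × 525,000 L = 30,450 g as CaCO₃.
(b) Equivalents of H⁺ required: 30,450 ÷ 50 g/eq = 609 eq = 609 mol NaHSO₄.
(b) Mass of NaHSO₄: 609 × 120.1 = 73,140 g.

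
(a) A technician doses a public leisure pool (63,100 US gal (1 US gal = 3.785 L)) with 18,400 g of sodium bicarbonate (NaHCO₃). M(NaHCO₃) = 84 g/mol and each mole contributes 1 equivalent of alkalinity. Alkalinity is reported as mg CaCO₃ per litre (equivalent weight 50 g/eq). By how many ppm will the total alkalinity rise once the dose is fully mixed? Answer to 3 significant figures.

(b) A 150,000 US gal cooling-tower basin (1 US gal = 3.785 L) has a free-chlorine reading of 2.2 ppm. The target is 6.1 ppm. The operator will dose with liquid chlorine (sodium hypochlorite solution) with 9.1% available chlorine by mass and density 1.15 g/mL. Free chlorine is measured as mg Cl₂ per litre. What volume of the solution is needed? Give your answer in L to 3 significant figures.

(a) Volume: 63,100 US gal × 3.785 L/gal = 238,834 L.
(a) Moles of NaHCO₃: 18,400 g ÷ 84 g/mol = 219 mol → 219 eq of alkalinity.
(a) As CaCO₃: 219 eq × 50 g/eq = 10,950 g.
(a) Rise: 10,950 g / 238,834 L × 1000 = 45.86 mg/L.

(b) Volume: 150,000 US gal × 3.785 L/gal = 567,750 L.
(b) Chlorine deficit: 6.1 − 2.2 = 3.9 ppm = 3.9 mg/L as Cl₂.
(b) Cl₂ equivalent needed: 3.9 mg/L × 567,750 L = 2,214,000 mg = 2214 g.
(b) Product at 9.1% available chlorine: 2214 / 0.091 = 24,330 g.
(b) Volume at density 1.15 g/mL: 24,330 g ÷ 1.15 g/mL = 21,160 mL.

(a) 45.9 ppm; (b) 21.2 L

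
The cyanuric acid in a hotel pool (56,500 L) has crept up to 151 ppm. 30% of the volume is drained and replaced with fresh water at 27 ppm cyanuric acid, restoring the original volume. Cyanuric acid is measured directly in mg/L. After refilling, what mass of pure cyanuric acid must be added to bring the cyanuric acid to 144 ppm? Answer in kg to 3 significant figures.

After draining 30% and refilling: 151 × 0.70 + 27 × 0.30 = 113.8 ppm.
Deficit to target: 144 − 113.8 = 30.2 mg/L.
Mass: 30.2 mg/L × 56,500 L = 1706 g cyanuric acid.

1.71 kg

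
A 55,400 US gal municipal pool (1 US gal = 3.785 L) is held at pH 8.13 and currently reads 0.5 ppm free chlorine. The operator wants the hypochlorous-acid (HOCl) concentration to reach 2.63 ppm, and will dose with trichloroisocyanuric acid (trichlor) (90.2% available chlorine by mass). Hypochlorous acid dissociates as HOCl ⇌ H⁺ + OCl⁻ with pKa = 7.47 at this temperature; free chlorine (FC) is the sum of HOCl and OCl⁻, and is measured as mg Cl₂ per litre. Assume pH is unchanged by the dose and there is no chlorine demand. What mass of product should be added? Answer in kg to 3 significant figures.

Volume: 55,400 US gal × 3.785 L/gal = 209,689 L.
[OCl⁻]/[HOCl] = 10^(pH − pKa) = 10^(8.13 − 7.47) = 4.571; fraction as HOCl = 1/(1 + 4.571) = 0.1795.
Free chlorine required for 2.63 ppm HOCl: 2.63 / 0.1795 = 14.65 ppm.
FC to add: 14.65 − 0.5 = 14.15 mg/L as Cl₂.
Cl₂ equivalent: 14.15 mg/L × 209,689 L = 2967 g.
Product at 90.2% available Cl: 2967 / 0.902 = 3290 g.

3.29 kg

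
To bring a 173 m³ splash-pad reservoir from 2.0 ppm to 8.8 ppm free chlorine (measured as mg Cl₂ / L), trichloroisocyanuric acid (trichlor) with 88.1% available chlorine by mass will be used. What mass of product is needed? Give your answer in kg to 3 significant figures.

1.34 kg

Volume: 173 m³ = 173,000 L.
Chlorine deficit: 8.8 − 2.0 = 6.8 ppm = 6.8 mg/L as Cl₂.
Cl₂ equivalent needed: 6.8 mg/L × 173,000 L = 1,176,000 mg = 1176 g.
Product at 88.1% available chlorine: 1176 / 0.881 = 1335 g.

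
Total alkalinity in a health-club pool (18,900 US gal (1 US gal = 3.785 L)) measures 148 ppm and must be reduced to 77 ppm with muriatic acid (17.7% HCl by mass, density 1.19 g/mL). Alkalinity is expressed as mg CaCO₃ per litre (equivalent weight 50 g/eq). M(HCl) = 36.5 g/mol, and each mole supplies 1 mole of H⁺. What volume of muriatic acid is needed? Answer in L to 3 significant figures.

17.6 L

Volume: 18,900 US gal × 3.785 L/gal = 71,536 L.
Alkalinity to neutralize: (148 − 77) = 71 mg/L as CaCO₃ × 71,536 L = 5079 g as CaCO₃.
Equivalents of H⁺ required: 5079 ÷ 50 g/eq = 101.6 eq = 101.6 mol HCl.
Mass of HCl: 101.6 × 36.5 = 3708 g.
Mass of 17.7% solution: 3708 / 0.177 = 20,950 g.
Volume: 20,950 g ÷ 1.19 g/mL = 17,600 mL.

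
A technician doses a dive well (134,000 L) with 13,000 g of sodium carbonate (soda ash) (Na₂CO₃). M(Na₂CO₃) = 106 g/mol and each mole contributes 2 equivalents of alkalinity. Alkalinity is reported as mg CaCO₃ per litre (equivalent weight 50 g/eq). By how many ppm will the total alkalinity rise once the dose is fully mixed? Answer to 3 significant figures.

Moles of Na₂CO₃: 13,000 g ÷ 106 g/mol = 122.6 mol → 245.3 eq of alkalinity.
As CaCO₃: 245.3 eq × 50 g/eq = 12,260 g.
Rise: 12,260 g / 134,000 L × 1000 = 91.52 mg/L.

91.5 ppm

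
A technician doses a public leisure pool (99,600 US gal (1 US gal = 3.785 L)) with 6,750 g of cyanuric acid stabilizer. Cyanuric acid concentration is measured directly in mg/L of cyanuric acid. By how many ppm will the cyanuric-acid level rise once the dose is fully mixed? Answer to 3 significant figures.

17.9 ppm

Volume: 99,600 US gal × 3.785 L/gal = 376,986 L.
Rise: 6,750 g / 376,986 L × 1000 = 17.91 mg/L.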